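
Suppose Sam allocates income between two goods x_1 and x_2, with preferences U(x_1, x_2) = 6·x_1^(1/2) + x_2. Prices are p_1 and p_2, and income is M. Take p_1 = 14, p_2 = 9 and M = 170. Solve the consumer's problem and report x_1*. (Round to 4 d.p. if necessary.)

Utility is quasi-linear in x_2; the FOC for x_1 is 3/√x_1 = p_1/p_2.
Thus x_1* = (3·p_2/p_1)² — independent of M — with the rest of income spent on x_2.
Plugging in: x_1* = (3·9/14)² = 3.7194.

x_1* = 3.7194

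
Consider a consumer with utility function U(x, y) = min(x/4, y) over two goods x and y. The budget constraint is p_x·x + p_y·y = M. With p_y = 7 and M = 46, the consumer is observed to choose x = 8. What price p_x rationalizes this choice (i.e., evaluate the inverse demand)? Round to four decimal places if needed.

p_x = 4

Leontief preferences: the optimum is at the kink where x/4 = y/1, i.e. y = (1/4)·x.
Budget: p_x·x + p_y·(1/4)·x = M, so (4·p_x + p_y)·x = 4·M.
Demand: x*(p_x,p_y,M) = 4·M/(4·p_x + p_y), y* = M/(4·p_x + p_y).
Set x* = 8 in the demand function and solve for p_x: p_x = 4.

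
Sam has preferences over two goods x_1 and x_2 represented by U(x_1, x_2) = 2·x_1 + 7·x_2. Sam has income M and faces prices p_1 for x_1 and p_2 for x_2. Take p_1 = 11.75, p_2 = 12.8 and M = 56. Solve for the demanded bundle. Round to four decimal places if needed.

Perfect substitutes: compare marginal utility per dollar. 2/p_1 vs 7/p_2 → 0.1702 vs 0.5469.
x_2 gives more utility per dollar, so spend all income on x_2: x_2* = M/p_2, x_1* = 0.
Numerically: x_1* = 0, x_2* = 4.375.

x_1* = 0, x_2* = 4.375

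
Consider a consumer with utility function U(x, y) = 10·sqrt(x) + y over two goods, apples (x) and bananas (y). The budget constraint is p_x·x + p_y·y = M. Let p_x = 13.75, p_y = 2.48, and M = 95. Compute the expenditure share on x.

MU_x = 5/√x, MU_y = 1. Tangency: 5/√x = p_x/p_y.
Thus x* = (5·p_y/p_x)² — independent of M — with the rest of income spent on y.
Plugging in: x* = (5·2.48/13.75)² = 0.8133, y* = 33.7974.
Expenditure on x: 13.75·0.8133 = 11.1825; share = 0.1177.

share on x = 0.1177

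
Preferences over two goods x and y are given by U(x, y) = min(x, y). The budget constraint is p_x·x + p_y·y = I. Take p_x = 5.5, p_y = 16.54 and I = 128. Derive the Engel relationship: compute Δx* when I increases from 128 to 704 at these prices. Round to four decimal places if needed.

With perfect complements, no substitution: consume in ratio x:y = 1:1.
Budget: p_x·x + p_y·x = I, so (p_x + p_y)·x = I.
Demand: x*(p_x,p_y,I) = I/(p_x + p_y), y* = I/(p_x + p_y).
Here 5.5 + 16.54 = 22.04, giving x* = 5.8076.
At I' = 704: x* = 31.9419. Change: 31.9419 − 5.8076 = 26.1343.

Δx* = 26.1343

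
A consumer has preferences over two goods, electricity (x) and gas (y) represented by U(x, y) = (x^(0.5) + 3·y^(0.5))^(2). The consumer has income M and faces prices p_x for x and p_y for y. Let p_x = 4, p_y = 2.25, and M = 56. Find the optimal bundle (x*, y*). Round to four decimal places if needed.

MU_x ∝ x^(-0.5), MU_y ∝ 3·y^(-0.5), so MRS = (1/3)·(y/x)^(0.5) = p_x/p_y.
Solve for the ratio: y/x = [3·p_x/p_y]^(2).
With the ratio pinned down, the budget gives x* = M/(p_x + p_y·(y/x)) and y* = (y/x)·x*.
Numerically y/x = 28.444444, so x* = 56/(4 + 2.25·28.444444) = 0.8235 and y* = 28.444444·0.8235 = 23.4248.

x* = 0.8235, y* = 23.4248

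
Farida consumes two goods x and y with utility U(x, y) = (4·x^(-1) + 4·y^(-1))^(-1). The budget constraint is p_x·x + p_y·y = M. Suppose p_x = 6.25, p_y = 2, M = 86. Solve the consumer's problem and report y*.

y* = 15.536

MU_x ∝ 4·x^(-2), MU_y ∝ 4·y^(-2), so MRS = (y/x)^(2) = p_x/p_y.
Solve for the ratio: y/x = [p_x/p_y]^(0.5).
With the ratio pinned down, the budget gives x* = M/(p_x + p_y·(y/x)) and y* = (y/x)·x*.
Numerically y/x = 1.767767, so x* = 86/(6.25 + 2·1.767767) = 8.7885 and y* = 1.767767·8.7885 = 15.536.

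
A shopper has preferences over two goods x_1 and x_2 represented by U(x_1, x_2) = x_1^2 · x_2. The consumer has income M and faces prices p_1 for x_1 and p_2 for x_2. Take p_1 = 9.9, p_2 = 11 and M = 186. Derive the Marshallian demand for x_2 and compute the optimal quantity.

Tangency: MRS = 2·x_2/x_1 = p_1/p_2.
Rearranging, p_2·x_2 = (1/2)·p_1·x_1. Substituting into the budget gives p_1·x_1·(1 + (1/2)) = M.
Demand: x_1*(p_1,p_2,M) = 2/3·M/p_1 and x_2* = 1/3·M/p_2.
At p_1=9.9, p_2=11, M=186: x_2* = 1/3·186/11 = 5.6364.

x_2* = 5.6364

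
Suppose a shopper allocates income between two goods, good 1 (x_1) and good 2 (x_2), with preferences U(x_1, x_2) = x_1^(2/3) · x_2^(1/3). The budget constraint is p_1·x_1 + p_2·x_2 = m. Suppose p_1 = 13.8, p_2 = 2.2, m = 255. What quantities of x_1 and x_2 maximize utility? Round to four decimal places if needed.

x_1* = 12.3188, x_2* = 38.6364

Tangency: MRS = 2·x_2/x_1 = p_1/p_2.
Rearranging, p_2·x_2 = (1/2)·p_1·x_1. Substituting into the budget gives p_1·x_1·(1 + (1/2)) = m.
Demand: x_1*(p_1,p_2,m) = 2/3·m/p_1 and x_2* = 1/3·m/p_2.
At p_1=13.8, p_2=2.2, m=255: x_1* = 2/3·255/13.8 = 12.3188, x_2* = 38.6364.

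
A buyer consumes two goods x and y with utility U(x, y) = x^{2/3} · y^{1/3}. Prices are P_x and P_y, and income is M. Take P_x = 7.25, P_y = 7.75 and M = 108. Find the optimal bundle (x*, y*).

MU_x/MU_y = (2/3·y)/(1/3·x); tangency sets this equal to P_x/P_y.
Rearranging, P_y·y = (1/2)·P_x·x. Substituting into the budget gives P_x·x·(1 + (1/2)) = M.
Demand: x*(P_x,P_y,M) = 2/3·M/P_x and y* = 1/3·M/P_y.
At P_x=7.25, P_y=7.75, M=108: x* = 2/3·108/7.25 = 9.931, y* = 4.6452.

x* = 9.931, y* = 4.6452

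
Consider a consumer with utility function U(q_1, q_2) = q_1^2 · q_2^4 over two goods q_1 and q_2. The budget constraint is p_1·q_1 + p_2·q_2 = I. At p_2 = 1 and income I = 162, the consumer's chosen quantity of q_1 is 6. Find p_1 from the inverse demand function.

The MRS is (1/2)·q_2/q_1. Set MRS = p_1/p_2.
Rearranging, p_2·q_2 = 2·p_1·q_1. Substituting into the budget gives p_1·q_1·(1 + 2) = I.
Demand: q_1*(p_1,p_2,I) = 1/3·I/p_1 and q_2* = 2/3·I/p_2.
Set q_1* = 6 in the demand function and solve for p_1: p_1 = 9.

p_1 = 9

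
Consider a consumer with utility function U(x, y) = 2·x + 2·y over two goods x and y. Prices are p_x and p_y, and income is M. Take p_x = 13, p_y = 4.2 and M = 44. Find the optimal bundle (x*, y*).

Linear utility — the consumer picks whichever good has higher MU/price: 2/13 = 0.1538 vs 2/4.2 = 0.4762.
y gives more utility per dollar, so spend all income on y: y* = M/p_y, x* = 0.
Numerically: x* = 0, y* = 10.4762.

x* = 0, y* = 10.4762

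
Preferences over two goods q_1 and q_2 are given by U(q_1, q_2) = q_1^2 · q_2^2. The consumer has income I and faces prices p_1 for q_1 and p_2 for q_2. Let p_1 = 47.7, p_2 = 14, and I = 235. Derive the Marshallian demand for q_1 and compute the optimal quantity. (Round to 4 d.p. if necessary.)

Demand: q_1*(p_1,p_2,I) = 0.5·I/p_1 and q_2* = 0.5·I/p_2.
At p_1=47.7, p_2=14, I=235: q_1* = 0.5·235/47.7 = 2.4633.

q_1* = 2.4633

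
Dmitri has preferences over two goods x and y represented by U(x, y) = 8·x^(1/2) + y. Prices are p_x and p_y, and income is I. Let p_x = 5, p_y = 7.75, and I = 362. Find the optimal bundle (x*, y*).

Set MRS = p_x/p_y: 4·x^(−1/2) = p_x/p_y.
Thus x* = (4·p_y/p_x)² — independent of I — with the rest of income spent on y.
Plugging in: x* = (4·7.75/5)² = 38.44, y* = 21.9097.

x* = 38.44, y* = 21.9097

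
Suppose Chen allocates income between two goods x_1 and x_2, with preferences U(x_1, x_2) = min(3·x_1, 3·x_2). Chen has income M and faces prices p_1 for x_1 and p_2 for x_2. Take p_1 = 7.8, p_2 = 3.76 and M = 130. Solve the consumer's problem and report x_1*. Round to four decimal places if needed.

x_1* = 11.2457

Leontief preferences: the optimum is at the kink where x_1/3 = x_2/3, i.e. x_2 = x_1.
Budget: p_1·x_1 + p_2·x_1 = M, so (3·p_1 + 3·p_2)·x_1 = 3·M.
Demand: x_1*(p_1,p_2,M) = 3·M/(3·p_1 + 3·p_2), x_2* = 3·M/(3·p_1 + 3·p_2).
Here 3·7.8 + 3·3.76 = 34.68, giving x_1* = 11.2457.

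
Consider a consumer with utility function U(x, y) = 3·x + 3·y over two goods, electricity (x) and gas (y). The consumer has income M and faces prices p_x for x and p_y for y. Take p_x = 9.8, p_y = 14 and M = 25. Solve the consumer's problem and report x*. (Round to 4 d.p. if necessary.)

x gives more utility per dollar, so spend all income on x: x* = M/p_x, y* = 0.
Numerically: x* = 2.551, y* = 0.

x* = 2.551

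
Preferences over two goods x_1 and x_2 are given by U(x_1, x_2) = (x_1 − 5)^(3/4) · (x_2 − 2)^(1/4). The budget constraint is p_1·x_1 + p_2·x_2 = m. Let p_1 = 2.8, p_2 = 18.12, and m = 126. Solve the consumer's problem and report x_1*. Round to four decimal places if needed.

This is Cobb-Douglas in (x_1−5, x_2−2): tangency gives 0.75·p_2·(x_2−2) = 0.25·p_1·(x_1−5).
After buying the subsistence bundle (5, 2), a share 0.75 of the remaining income goes to x_1: x_1* = 5 + 0.75·(m − 5p_1 − 2p_2)/p_1.
Discretionary income = 126 − 5·2.8 − 2·18.12 = 75.76; x_1* = 5 + 0.75·75.76/2.8 = 25.2929.

x_1* = 25.2929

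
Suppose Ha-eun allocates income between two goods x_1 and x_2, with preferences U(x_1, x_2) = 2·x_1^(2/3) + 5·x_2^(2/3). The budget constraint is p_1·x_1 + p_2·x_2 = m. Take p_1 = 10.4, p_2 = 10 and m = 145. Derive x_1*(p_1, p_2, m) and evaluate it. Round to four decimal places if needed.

x_1* = 0.7789

Substitute x_2 = (x_2/x_1)·x_1 into the budget: x_1* = m/(p_1 + p_2·(x_2/x_1)).
Numerically x_2/x_1 = 17.576, so x_1* = 145/(10.4 + 10·17.576) = 0.7789.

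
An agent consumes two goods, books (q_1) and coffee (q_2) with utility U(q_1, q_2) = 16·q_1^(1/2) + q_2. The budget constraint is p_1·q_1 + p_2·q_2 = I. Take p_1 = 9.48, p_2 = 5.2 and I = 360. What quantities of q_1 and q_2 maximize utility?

Plugging in: q_1* = (8·5.2/9.48)² = 19.2562, q_2* = 34.1253.

q_1* = 19.2562, q_2* = 34.1253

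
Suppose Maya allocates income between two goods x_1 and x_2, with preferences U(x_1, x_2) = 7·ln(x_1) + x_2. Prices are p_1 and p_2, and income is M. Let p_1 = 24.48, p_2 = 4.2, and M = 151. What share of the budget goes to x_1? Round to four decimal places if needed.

So x_1*(p_1,p_2) = 7·p_2/p_1, independent of income; and x_2* = (M − 7·p_2)/p_2.
At the given prices: x_1* = 7·4.2/24.48 = 1.201, and x_2* = 28.9524.
Expenditure on x_1: 24.48·1.201 = 29.4; share = 0.1947.

share on x_1 = 0.1947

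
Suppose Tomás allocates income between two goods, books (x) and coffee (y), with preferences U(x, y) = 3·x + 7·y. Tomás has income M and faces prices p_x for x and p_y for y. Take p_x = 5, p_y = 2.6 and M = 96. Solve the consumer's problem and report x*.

x* = 0

Linear utility — the consumer picks whichever good has higher MU/price: 3/5 = 0.6 vs 7/2.6 = 2.6923.
y gives more utility per dollar, so spend all income on y: y* = M/p_y, x* = 0.
Numerically: x* = 0, y* = 36.9231.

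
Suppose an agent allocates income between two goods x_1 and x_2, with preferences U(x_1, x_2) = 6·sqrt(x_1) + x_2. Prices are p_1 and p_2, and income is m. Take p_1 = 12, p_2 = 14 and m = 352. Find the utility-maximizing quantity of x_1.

x_1* = 12.25

MU_x_1 = 3/√x_1, MU_x_2 = 1. Tangency: 3/√x_1 = p_1/p_2.
Thus x_1* = (3·p_2/p_1)² — independent of m — with the rest of income spent on x_2.
Plugging in: x_1* = (3·14/12)² = 12.25.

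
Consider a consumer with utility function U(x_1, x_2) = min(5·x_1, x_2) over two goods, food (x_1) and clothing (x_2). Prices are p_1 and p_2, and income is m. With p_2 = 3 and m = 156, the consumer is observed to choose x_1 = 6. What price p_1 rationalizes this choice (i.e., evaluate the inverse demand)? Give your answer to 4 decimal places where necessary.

With perfect complements, no substitution: consume in ratio x_1:x_2 = 1:5.
Budget: p_1·x_1 + p_2·5·x_1 = m, so (p_1 + 5·p_2)·x_1 = m.
Demand: x_1*(p_1,p_2,m) = m/(p_1 + 5·p_2), x_2* = 5·m/(p_1 + 5·p_2).
Set x_1* = 6 in the demand function and solve for p_1: p_1 = 11.

p_1 = 11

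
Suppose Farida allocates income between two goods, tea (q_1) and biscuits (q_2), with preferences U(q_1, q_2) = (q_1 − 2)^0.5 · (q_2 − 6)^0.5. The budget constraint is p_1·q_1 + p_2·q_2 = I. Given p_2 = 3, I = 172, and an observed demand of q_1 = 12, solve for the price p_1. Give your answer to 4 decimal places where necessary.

Let q_1' = q_1−2, q_2' = q_2−6. MRS = q_2'/q_1' = p_1/p_2.
Substituting into the budget: q_1* = 2 + 0.5·(I − 2·p_1 − 6·p_2)/p_1, and q_2* = 6 + 0.5·(…)/p_2.
Set q_1* = 12 in the demand function and solve for p_1: p_1 = 7.

p_1 = 7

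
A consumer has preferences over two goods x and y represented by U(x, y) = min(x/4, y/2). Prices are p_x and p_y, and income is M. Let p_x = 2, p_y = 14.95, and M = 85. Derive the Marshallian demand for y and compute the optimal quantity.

With perfect complements, no substitution: consume in ratio x:y = 4:2.
Budget: p_x·x + p_y·(1/2)·x = M, so (4·p_x + 2·p_y)·x = 4·M.
Demand: x*(p_x,p_y,M) = 4·M/(4·p_x + 2·p_y), y* = 2·M/(4·p_x + 2·p_y).
Here 4·2 + 2·14.95 = 37.9, giving y* = 4.4855.

y* = 4.4855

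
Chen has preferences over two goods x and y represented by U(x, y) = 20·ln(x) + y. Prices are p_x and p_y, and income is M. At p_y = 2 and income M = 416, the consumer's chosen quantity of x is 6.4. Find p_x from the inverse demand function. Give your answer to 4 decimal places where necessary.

p_x = 6.25

Set MRS = p_x/p_y: (20/x)/1 = p_x/p_y.
So x*(p_x,p_y) = 20·p_y/p_x, independent of income; and y* = (M − 20·p_y)/p_y.
Set x* = 6.4 in the demand function and solve for p_x: p_x = 6.25.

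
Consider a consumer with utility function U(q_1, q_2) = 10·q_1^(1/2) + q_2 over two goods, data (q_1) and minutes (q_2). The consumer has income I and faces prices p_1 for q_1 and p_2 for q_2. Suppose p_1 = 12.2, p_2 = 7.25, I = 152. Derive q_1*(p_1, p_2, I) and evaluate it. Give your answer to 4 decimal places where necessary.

Plugging in: q_1* = (5·7.25/12.2)² = 8.8287.

q_1* = 8.8287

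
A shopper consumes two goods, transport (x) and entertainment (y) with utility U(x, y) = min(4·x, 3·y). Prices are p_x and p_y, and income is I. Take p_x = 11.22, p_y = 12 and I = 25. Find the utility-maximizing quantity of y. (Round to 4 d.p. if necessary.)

y* = 1.2246

Leontief preferences: the optimum is at the kink where x/3 = y/4, i.e. y = (4/3)·x.
Budget: p_x·x + p_y·(4/3)·x = I, so (3·p_x + 4·p_y)·x = 3·I.
Demand: x*(p_x,p_y,I) = 3·I/(3·p_x + 4·p_y), y* = 4·I/(3·p_x + 4·p_y).
Here 3·11.22 + 4·12 = 81.66, giving y* = 1.2246.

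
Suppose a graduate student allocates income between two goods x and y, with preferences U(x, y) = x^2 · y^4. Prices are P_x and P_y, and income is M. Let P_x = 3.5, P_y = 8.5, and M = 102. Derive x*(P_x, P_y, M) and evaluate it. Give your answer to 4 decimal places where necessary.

x* = 9.7143

The MRS is (1/2)·y/x. Set MRS = P_x/P_y.
So 2·P_y·y = 4·P_x·x; combined with the budget, a share 1/3 of income goes to x.
Demand: x*(P_x,P_y,M) = 1/3·M/P_x and y* = 2/3·M/P_y.
At P_x=3.5, P_y=8.5, M=102: x* = 1/3·102/3.5 = 9.7143.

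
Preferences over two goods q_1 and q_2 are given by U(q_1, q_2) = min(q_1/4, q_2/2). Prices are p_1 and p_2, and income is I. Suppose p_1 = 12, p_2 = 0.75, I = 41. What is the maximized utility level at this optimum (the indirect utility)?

Leontief preferences: the optimum is at the kink where q_1/4 = q_2/2, i.e. q_2 = (1/2)·q_1.
Budget: p_1·q_1 + p_2·(1/2)·q_1 = I, so (4·p_1 + 2·p_2)·q_1 = 4·I.
Demand: q_1*(p_1,p_2,I) = 4·I/(4·p_1 + 2·p_2), q_2* = 2·I/(4·p_1 + 2·p_2).
Here 4·12 + 2·0.75 = 49.5, giving q_1* = 3.3131 and q_2* = 1.6566.
Utility at the optimum: U(3.3131, 1.6566) = 0.8283.

V = 0.8283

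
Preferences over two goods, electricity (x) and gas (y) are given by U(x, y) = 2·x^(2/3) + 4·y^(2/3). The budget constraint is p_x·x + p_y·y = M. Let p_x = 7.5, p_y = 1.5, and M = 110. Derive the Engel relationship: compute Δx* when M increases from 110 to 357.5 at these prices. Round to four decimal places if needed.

MU_x ∝ 2·x^(-1/3), MU_y ∝ 4·y^(-1/3), so MRS = (1/2)·(y/x)^(1/3) = p_x/p_y.
Hence y/x = (2·p_x/p_y)^(1/(1/3)), i.e. raised to the 3 power.
With the ratio pinned down, the budget gives x* = M/(p_x + p_y·(y/x)) and y* = (y/x)·x*.
Numerically y/x = 1000, so x* = 110/(7.5 + 1.5·1000) = 0.073.
At M' = 357.5: x* = 0.2371. Change: 0.2371 − 0.073 = 0.1642.

Δx* = 0.1642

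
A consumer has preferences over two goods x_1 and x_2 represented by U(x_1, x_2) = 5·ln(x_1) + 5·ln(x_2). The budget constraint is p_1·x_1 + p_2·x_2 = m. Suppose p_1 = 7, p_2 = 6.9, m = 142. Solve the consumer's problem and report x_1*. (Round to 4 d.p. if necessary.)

Tangency: MRS = x_2/x_1 = p_1/p_2.
So 5·p_2·x_2 = 5·p_1·x_1; combined with the budget, a share 0.5 of income goes to x_1.
Demand: x_1*(p_1,p_2,m) = 0.5·m/p_1 and x_2* = 0.5·m/p_2.
At p_1=7, p_2=6.9, m=142: x_1* = 0.5·142/7 = 10.1429.

x_1* = 10.1429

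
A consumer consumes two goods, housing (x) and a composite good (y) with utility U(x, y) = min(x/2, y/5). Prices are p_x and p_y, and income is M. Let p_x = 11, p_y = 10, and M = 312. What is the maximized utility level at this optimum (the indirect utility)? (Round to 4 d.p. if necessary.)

V = 4.3333

With perfect complements, no substitution: consume in ratio x:y = 2:5.
Budget: p_x·x + p_y·(5/2)·x = M, so (2·p_x + 5·p_y)·x = 2·M.
Demand: x*(p_x,p_y,M) = 2·M/(2·p_x + 5·p_y), y* = 5·M/(2·p_x + 5·p_y).
Here 2·11 + 5·10 = 72, giving x* = 8.6667 and y* = 21.6667.
Utility at the optimum: U(8.6667, 21.6667) = 4.3333.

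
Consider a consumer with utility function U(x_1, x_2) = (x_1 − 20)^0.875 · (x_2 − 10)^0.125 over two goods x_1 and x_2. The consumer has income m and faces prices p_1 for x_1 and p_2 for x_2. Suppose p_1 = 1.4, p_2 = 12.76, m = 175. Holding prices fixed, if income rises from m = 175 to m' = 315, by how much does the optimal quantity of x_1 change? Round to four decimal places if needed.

Δx_1* = 87.5

This is Cobb-Douglas in (x_1−20, x_2−10): tangency gives 0.875·p_2·(x_2−10) = 0.125·p_1·(x_1−20).
Substituting into the budget: x_1* = 20 + 0.875·(m − 20·p_1 − 10·p_2)/p_1, and x_2* = 10 + 0.125·(…)/p_2.
Discretionary income = 175 − 20·1.4 − 10·12.76 = 19.4; x_1* = 20 + 0.875·19.4/1.4 = 32.125.
At m' = 315: x_1* = 119.625. Change: 119.625 − 32.125 = 87.5.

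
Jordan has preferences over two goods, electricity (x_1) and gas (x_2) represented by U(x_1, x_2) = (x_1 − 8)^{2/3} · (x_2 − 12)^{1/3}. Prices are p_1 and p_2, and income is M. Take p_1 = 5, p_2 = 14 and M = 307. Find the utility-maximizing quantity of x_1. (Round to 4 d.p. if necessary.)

x_1* = 21.2

This is Cobb-Douglas in (x_1−8, x_2−12): tangency gives 2/3·p_2·(x_2−12) = 1/3·p_1·(x_1−8).
Substituting into the budget: x_1* = 8 + 2/3·(M − 8·p_1 − 12·p_2)/p_1, and x_2* = 12 + 1/3·(…)/p_2.
Discretionary income = 307 − 8·5 − 12·14 = 99; x_1* = 8 + 2/3·99/5 = 21.2.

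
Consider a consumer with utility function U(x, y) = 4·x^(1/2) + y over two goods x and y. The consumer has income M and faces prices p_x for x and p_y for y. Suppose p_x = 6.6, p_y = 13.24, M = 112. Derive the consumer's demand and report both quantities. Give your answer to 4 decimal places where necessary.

x* = 16.0971, y* = 0.435

Set MRS = p_x/p_y: 2·x^(−1/2) = p_x/p_y.
Solve: √x = 2·p_y/p_x, so x*(p_x,p_y) = (2·p_y/p_x)², and y* = (M − p_x·x*)/p_y.
Plugging in: x* = (2·13.24/6.6)² = 16.0971, y* = 0.435.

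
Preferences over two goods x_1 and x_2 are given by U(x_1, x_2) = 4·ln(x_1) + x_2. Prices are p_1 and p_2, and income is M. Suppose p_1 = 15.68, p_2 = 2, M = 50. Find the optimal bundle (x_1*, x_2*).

So x_1*(p_1,p_2) = 4·p_2/p_1, independent of income; and x_2* = (M − 4·p_2)/p_2.
At the given prices: x_1* = 4·2/15.68 = 0.5102, and x_2* = 21.

x_1* = 0.5102, x_2* = 21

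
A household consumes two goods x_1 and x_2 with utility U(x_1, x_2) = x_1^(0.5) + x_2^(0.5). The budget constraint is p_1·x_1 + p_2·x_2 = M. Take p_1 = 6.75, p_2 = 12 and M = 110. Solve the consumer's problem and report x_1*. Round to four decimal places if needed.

From the CES first-order condition, (x_2/x_1)^(0.5) = p_1/p_2.
Solve for the ratio: x_2/x_1 = [p_1/p_2]^(2).
Substitute x_2 = (x_2/x_1)·x_1 into the budget: x_1* = M/(p_1 + p_2·(x_2/x_1)).
Numerically x_2/x_1 = 0.316406, so x_1* = 110/(6.75 + 12·0.316406) = 10.4296.

x_1* = 10.4296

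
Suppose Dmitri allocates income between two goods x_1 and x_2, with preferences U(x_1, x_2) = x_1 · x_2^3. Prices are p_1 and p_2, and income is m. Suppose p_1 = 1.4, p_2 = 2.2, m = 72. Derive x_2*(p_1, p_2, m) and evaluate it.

x_2* = 24.5455

MU_x_1/MU_x_2 = (x_2)/(3·x_1); tangency sets this equal to p_1/p_2.
Rearranging, p_2·x_2 = 3·p_1·x_1. Substituting into the budget gives p_1·x_1·(1 + 3) = m.
Demand: x_1*(p_1,p_2,m) = 0.25·m/p_1 and x_2* = 0.75·m/p_2.
At p_1=1.4, p_2=2.2, m=72: x_2* = 0.75·72/2.2 = 24.5455.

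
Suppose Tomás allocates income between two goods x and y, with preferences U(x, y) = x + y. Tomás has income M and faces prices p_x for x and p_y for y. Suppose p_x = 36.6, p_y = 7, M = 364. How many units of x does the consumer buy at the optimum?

x* = 0

y gives more utility per dollar, so spend all income on y: y* = M/p_y, x* = 0.
Numerically: x* = 0, y* = 52.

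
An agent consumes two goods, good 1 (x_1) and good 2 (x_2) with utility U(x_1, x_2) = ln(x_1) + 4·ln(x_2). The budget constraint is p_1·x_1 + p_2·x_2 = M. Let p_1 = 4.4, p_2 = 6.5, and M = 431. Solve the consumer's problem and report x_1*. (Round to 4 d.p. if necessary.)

Tangency: MRS = (1/4)·x_2/x_1 = p_1/p_2.
Rearranging, p_2·x_2 = 4·p_1·x_1. Substituting into the budget gives p_1·x_1·(1 + 4) = M.
Demand: x_1*(p_1,p_2,M) = 0.2·M/p_1 and x_2* = 0.8·M/p_2.
At p_1=4.4, p_2=6.5, M=431: x_1* = 0.2·431/4.4 = 19.5909.

x_1* = 19.5909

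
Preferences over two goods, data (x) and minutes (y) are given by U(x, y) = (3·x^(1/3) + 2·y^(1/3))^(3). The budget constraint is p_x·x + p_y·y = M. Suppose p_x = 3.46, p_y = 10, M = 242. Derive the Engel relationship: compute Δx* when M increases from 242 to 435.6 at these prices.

Δx* = 42.3833

Substitute y = (y/x)·x into the budget: x* = M/(p_x + p_y·(y/x)).
Numerically y/x = 0.110784, so x* = 242/(3.46 + 10·0.110784) = 52.9791.
At M' = 435.6: x* = 95.3623. Change: 95.3623 − 52.9791 = 42.3833.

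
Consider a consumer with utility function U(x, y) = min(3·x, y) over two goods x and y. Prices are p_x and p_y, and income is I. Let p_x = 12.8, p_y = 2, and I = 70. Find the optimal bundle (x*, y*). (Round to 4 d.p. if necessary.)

x* = 3.7234, y* = 11.1702

Leontief preferences: the optimum is at the kink where x/1 = y/3, i.e. y = 3·x.
Budget: p_x·x + p_y·3·x = I, so (p_x + 3·p_y)·x = I.
Demand: x*(p_x,p_y,I) = I/(p_x + 3·p_y), y* = 3·I/(p_x + 3·p_y).
Here 12.8 + 3·2 = 18.8, giving x* = 3.7234 and y* = 11.1702.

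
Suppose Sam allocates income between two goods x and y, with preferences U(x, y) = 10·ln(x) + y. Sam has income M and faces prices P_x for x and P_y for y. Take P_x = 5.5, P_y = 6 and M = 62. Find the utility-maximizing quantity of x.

x* = 10.9091

MU_x = 10/x, MU_y = 1. Tangency: 10/x = P_x/P_y.
So x*(P_x,P_y) = 10·P_y/P_x, independent of income; and y* = (M − 10·P_y)/P_y.
At the given prices: x* = 10·6/5.5 = 10.9091.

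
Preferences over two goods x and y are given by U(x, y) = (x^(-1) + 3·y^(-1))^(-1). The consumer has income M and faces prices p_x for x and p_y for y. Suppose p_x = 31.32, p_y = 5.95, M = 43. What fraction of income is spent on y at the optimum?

share on y = 0.4302

MRS = MU_x/MU_y = (1/3)·(y/x)^(2). Set equal to p_x/p_y.
Hence y/x = (3·p_x/p_y)^(1/(2)), i.e. raised to the 0.5 power.
Substitute y = (y/x)·x into the budget: x* = M/(p_x + p_y·(y/x)).
Numerically y/x = 3.973864, so x* = 43/(31.32 + 5.95·3.973864) = 0.7823 and y* = 3.973864·0.7823 = 3.1088.
Expenditure on y: 5.95·3.1088 = 18.4976; share = 0.4302.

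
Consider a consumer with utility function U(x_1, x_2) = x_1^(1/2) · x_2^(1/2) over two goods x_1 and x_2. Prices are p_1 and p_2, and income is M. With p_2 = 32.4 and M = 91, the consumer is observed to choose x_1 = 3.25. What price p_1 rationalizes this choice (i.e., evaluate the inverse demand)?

MU_x_1/MU_x_2 = (0.5·x_2)/(0.5·x_1); tangency sets this equal to p_1/p_2.
So 0.5·p_2·x_2 = 0.5·p_1·x_1; combined with the budget, a share 0.5 of income goes to x_1.
Demand: x_1*(p_1,p_2,M) = 0.5·M/p_1 and x_2* = 0.5·M/p_2.
Set x_1* = 3.25 in the demand function and solve for p_1: p_1 = 14.

p_1 = 14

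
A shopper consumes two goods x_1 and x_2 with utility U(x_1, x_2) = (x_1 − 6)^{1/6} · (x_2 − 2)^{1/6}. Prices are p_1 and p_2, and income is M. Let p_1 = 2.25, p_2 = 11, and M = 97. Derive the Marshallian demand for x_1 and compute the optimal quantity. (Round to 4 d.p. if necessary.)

Discretionary income = 97 − 6·2.25 − 2·11 = 61.5; x_1* = 6 + 0.5·61.5/2.25 = 19.6667.

x_1* = 19.6667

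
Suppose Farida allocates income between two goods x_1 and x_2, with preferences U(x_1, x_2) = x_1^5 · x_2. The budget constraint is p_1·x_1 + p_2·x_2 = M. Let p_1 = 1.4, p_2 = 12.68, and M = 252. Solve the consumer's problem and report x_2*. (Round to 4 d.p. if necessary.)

Tangency: MRS = 5·x_2/x_1 = p_1/p_2.
Rearranging, p_2·x_2 = (1/5)·p_1·x_1. Substituting into the budget gives p_1·x_1·(1 + (1/5)) = M.
Demand: x_1*(p_1,p_2,M) = 5/6·M/p_1 and x_2* = 1/6·M/p_2.
At p_1=1.4, p_2=12.68, M=252: x_2* = 1/6·252/12.68 = 3.3123.

x_2* = 3.3123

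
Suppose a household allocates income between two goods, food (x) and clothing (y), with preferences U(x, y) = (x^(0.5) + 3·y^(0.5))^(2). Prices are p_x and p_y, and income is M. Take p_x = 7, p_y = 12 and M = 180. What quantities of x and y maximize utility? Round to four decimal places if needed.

Numerically y/x = 3.0625, so x* = 180/(7 + 12·3.0625) = 4.1143 and y* = 3.0625·4.1143 = 12.6.

x* = 4.1143, y* = 12.6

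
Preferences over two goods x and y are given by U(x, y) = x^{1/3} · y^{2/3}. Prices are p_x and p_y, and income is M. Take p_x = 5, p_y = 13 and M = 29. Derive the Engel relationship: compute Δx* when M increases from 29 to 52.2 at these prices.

Δx* = 1.5467

The MRS is (1/2)·y/x. Set MRS = p_x/p_y.
Rearranging, p_y·y = 2·p_x·x. Substituting into the budget gives p_x·x·(1 + 2) = M.
Demand: x*(p_x,p_y,M) = 1/3·M/p_x and y* = 2/3·M/p_y.
At p_x=5, p_y=13, M=29: x* = 1/3·29/5 = 1.9333.
At M' = 52.2: x* = 3.48. Change: 3.48 − 1.9333 = 1.5467.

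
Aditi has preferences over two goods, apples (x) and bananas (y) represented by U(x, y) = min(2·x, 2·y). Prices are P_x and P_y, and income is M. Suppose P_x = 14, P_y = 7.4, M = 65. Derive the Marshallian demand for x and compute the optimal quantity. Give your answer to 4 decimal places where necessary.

With perfect complements, no substitution: consume in ratio x:y = 2:2.
Budget: P_x·x + P_y·x = M, so (2·P_x + 2·P_y)·x = 2·M.
Demand: x*(P_x,P_y,M) = 2·M/(2·P_x + 2·P_y), y* = 2·M/(2·P_x + 2·P_y).
Here 2·14 + 2·7.4 = 42.8, giving x* = 3.0374.

x* = 3.0374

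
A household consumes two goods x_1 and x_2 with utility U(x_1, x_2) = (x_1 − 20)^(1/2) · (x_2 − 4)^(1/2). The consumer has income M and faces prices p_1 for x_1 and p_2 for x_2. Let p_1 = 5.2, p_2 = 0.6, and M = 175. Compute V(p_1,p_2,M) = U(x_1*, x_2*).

This is Cobb-Douglas in (x_1−20, x_2−4): tangency gives 0.5·p_2·(x_2−4) = 0.5·p_1·(x_1−20).
After buying the subsistence bundle (20, 4), a share 0.5 of the remaining income goes to x_1: x_1* = 20 + 0.5·(M − 20p_1 − 4p_2)/p_1.
Discretionary income = 175 − 20·5.2 − 4·0.6 = 68.6; x_1* = 20 + 0.5·68.6/5.2 = 26.5962; x_2* = 4 + 0.5·68.6/0.6 = 61.1667.
Utility at the optimum: U(26.5962, 61.1667) = 19.4186.

V = 19.4186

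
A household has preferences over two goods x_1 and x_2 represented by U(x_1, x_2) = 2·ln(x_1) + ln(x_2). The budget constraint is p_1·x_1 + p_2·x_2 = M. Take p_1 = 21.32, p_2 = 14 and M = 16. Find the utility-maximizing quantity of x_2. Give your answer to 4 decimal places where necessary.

Demand: x_1*(p_1,p_2,M) = 2/3·M/p_1 and x_2* = 1/3·M/p_2.
At p_1=21.32, p_2=14, M=16: x_2* = 1/3·16/14 = 0.381.

x_2* = 0.381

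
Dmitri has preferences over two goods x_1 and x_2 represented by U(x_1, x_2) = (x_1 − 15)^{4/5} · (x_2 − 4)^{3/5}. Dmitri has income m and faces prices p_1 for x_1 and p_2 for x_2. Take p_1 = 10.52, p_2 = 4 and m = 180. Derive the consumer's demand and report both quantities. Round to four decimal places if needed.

This is Cobb-Douglas in (x_1−15, x_2−4): tangency gives 0.8·p_2·(x_2−4) = 0.6·p_1·(x_1−15).
Substituting into the budget: x_1* = 15 + 4/7·(m − 15·p_1 − 4·p_2)/p_1, and x_2* = 4 + 3/7·(…)/p_2.
Discretionary income = 180 − 15·10.52 − 4·4 = 6.2; x_1* = 15 + 4/7·6.2/10.52 = 15.3368; x_2* = 4 + 3/7·6.2/4 = 4.6643.

x_1* = 15.3368, x_2* = 4.6643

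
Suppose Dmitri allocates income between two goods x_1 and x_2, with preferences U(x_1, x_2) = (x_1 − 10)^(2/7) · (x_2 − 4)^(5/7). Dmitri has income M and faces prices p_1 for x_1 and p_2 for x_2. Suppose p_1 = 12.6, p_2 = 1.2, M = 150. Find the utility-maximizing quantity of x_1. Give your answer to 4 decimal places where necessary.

Discretionary income = 150 − 10·12.6 − 4·1.2 = 19.2; x_1* = 10 + 2/7·19.2/12.6 = 10.4354.

x_1* = 10.4354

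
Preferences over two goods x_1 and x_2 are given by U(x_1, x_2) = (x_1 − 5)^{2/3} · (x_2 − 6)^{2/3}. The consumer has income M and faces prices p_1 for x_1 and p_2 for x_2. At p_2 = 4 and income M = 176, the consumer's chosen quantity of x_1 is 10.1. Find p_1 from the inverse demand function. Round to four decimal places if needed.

p_1 = 10

This is Cobb-Douglas in (x_1−5, x_2−6): tangency gives 2/3·p_2·(x_2−6) = 2/3·p_1·(x_1−5).
After buying the subsistence bundle (5, 6), a share 0.5 of the remaining income goes to x_1: x_1* = 5 + 0.5·(M − 5p_1 − 6p_2)/p_1.
Set x_1* = 10.1 in the demand function and solve for p_1: p_1 = 10.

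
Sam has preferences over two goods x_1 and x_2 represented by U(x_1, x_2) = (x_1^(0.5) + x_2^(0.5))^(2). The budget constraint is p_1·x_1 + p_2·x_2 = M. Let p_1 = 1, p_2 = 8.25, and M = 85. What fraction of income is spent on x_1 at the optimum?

From the CES first-order condition, (x_2/x_1)^(0.5) = p_1/p_2.
Solve for the ratio: x_2/x_1 = [p_1/p_2]^(2).
Substitute x_2 = (x_2/x_1)·x_1 into the budget: x_1* = M/(p_1 + p_2·(x_2/x_1)).
Numerically x_2/x_1 = 0.014692, so x_1* = 85/(1 + 8.25·0.014692) = 75.8108 and x_2* = 0.014692·75.8108 = 1.1138.
Expenditure on x_1: 1·75.8108 = 75.8108; share = 0.8919.

share on x_1 = 0.8919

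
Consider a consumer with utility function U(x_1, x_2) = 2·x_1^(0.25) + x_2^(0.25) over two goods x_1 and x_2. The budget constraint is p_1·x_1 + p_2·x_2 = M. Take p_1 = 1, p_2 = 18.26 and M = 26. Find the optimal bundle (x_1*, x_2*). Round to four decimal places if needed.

x_1* = 22.5949, x_2* = 0.1865

Numerically x_2/x_1 = 0.008253, so x_1* = 26/(1 + 18.26·0.008253) = 22.5949 and x_2* = 0.008253·22.5949 = 0.1865.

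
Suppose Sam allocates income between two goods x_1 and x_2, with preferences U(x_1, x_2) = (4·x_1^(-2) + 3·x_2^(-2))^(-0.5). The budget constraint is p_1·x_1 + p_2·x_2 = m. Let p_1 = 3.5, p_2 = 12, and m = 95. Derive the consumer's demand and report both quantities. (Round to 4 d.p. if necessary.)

MRS = MU_x_1/MU_x_2 = (4/3)·(x_2/x_1)^(3). Set equal to p_1/p_2.
Hence x_2/x_1 = ((3/4)·p_1/p_2)^(1/(3)), i.e. raised to the 1/3 power.
Substitute x_2 = (x_2/x_1)·x_1 into the budget: x_1* = m/(p_1 + p_2·(x_2/x_1)).
Numerically x_2/x_1 = 0.602536, so x_1* = 95/(3.5 + 12·0.602536) = 8.8533 and x_2* = 0.602536·8.8533 = 5.3344.

x_1* = 8.8533, x_2* = 5.3344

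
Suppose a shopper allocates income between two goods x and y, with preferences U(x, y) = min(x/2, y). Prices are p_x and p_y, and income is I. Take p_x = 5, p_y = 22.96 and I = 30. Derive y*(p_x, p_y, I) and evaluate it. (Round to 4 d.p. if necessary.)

Here 2·5 + 22.96 = 32.96, giving y* = 0.9102.

y* = 0.9102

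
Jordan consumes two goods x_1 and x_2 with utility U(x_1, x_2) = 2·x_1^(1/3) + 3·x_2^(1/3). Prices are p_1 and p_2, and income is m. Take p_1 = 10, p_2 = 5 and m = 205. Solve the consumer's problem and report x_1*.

x_1* = 5.6975

From the CES first-order condition, (2/3)·(x_2/x_1)^(2/3) = p_1/p_2.
Hence x_2/x_1 = ((3/2)·p_1/p_2)^(1/(2/3)), i.e. raised to the 1.5 power.
With the ratio pinned down, the budget gives x_1* = m/(p_1 + p_2·(x_2/x_1)) and x_2* = (x_2/x_1)·x_1*.
Numerically x_2/x_1 = 5.196152, so x_1* = 205/(10 + 5·5.196152) = 5.6975.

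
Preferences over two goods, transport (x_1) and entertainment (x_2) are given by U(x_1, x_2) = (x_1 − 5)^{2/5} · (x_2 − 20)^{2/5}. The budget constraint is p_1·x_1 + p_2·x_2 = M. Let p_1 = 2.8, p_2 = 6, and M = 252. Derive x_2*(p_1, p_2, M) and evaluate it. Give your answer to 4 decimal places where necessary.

x_2* = 29.8333

Let x_1' = x_1−5, x_2' = x_2−20. MRS = x_2'/x_1' = p_1/p_2.
After buying the subsistence bundle (5, 20), a share 0.5 of the remaining income goes to x_1: x_1* = 5 + 0.5·(M − 5p_1 − 20p_2)/p_1.
Discretionary income = 252 − 5·2.8 − 20·6 = 118; x_2* = 20 + 0.5·118/6 = 29.8333.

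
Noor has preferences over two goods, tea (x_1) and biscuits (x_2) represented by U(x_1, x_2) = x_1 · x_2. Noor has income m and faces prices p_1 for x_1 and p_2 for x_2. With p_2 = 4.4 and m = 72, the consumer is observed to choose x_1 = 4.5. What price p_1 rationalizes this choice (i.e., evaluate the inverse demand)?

Tangency: MRS = x_2/x_1 = p_1/p_2.
So p_2·x_2 = p_1·x_1; combined with the budget, a share 0.5 of income goes to x_1.
Demand: x_1*(p_1,p_2,m) = 0.5·m/p_1 and x_2* = 0.5·m/p_2.
Set x_1* = 4.5 in the demand function and solve for p_1: p_1 = 8.

p_1 = 8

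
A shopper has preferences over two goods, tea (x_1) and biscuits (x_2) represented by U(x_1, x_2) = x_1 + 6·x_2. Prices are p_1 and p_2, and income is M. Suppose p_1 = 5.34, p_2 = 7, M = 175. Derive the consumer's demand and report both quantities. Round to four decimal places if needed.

x_1* = 0, x_2* = 25

Perfect substitutes: compare marginal utility per dollar. 1/p_1 vs 6/p_2 → 0.1873 vs 0.8571.
x_2 gives more utility per dollar, so spend all income on x_2: x_2* = M/p_2, x_1* = 0.
Numerically: x_1* = 0, x_2* = 25.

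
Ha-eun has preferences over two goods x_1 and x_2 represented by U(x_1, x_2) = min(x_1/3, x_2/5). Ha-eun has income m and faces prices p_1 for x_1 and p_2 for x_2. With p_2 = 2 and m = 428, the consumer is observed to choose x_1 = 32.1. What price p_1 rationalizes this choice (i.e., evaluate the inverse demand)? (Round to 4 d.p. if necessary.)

p_1 = 10

Leontief preferences: the optimum is at the kink where x_1/3 = x_2/5, i.e. x_2 = (5/3)·x_1.
Budget: p_1·x_1 + p_2·(5/3)·x_1 = m, so (3·p_1 + 5·p_2)·x_1 = 3·m.
Demand: x_1*(p_1,p_2,m) = 3·m/(3·p_1 + 5·p_2), x_2* = 5·m/(3·p_1 + 5·p_2).
Set x_1* = 32.1 in the demand function and solve for p_1: p_1 = 10.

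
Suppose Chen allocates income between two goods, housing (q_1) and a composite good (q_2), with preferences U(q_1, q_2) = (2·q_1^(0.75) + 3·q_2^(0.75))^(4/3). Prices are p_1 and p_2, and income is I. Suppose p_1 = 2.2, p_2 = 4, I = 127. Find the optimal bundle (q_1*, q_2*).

MU_q_1 ∝ 2·q_1^(-0.25), MU_q_2 ∝ 3·q_2^(-0.25), so MRS = (2/3)·(q_2/q_1)^(0.25) = p_1/p_2.
Solve for the ratio: q_2/q_1 = [(3/2)·p_1/p_2]^(4).
Substitute q_2 = (q_2/q_1)·q_1 into the budget: q_1* = I/(p_1 + p_2·(q_2/q_1)).
Numerically q_2/q_1 = 0.46325, so q_1* = 127/(2.2 + 4·0.46325) = 31.3348 and q_2* = 0.46325·31.3348 = 14.5159.

q_1* = 31.3348, q_2* = 14.5159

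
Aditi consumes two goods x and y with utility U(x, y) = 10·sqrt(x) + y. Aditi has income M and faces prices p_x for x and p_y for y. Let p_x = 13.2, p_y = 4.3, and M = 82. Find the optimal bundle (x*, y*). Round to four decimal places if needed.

MU_x = 5/√x, MU_y = 1. Tangency: 5/√x = p_x/p_y.
Solve: √x = 5·p_y/p_x, so x*(p_x,p_y) = (5·p_y/p_x)², and y* = (M − p_x·x*)/p_y.
Plugging in: x* = (5·4.3/13.2)² = 2.6529, y* = 10.9258.

x* = 2.6529, y* = 10.9258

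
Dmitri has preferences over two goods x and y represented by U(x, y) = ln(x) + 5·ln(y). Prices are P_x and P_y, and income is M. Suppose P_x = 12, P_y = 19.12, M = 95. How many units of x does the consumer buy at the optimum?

x* = 1.3194

Tangency: MRS = (1/5)·y/x = P_x/P_y.
So P_y·y = 5·P_x·x; combined with the budget, a share 1/6 of income goes to x.
Demand: x*(P_x,P_y,M) = 1/6·M/P_x and y* = 5/6·M/P_y.
At P_x=12, P_y=19.12, M=95: x* = 1/6·95/12 = 1.3194.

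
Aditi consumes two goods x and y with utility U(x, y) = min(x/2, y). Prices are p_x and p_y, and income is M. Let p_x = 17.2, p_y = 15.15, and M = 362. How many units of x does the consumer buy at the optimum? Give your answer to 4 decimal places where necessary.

Leontief preferences: the optimum is at the kink where x/2 = y/1, i.e. y = (1/2)·x.
Budget: p_x·x + p_y·(1/2)·x = M, so (2·p_x + p_y)·x = 2·M.
Demand: x*(p_x,p_y,M) = 2·M/(2·p_x + p_y), y* = M/(2·p_x + p_y).
Here 2·17.2 + 15.15 = 49.55, giving x* = 14.6115.

x* = 14.6115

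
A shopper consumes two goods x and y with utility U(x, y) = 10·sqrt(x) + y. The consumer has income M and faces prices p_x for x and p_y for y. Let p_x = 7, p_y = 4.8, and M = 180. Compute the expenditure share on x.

Solve: √x = 5·p_y/p_x, so x*(p_x,p_y) = (5·p_y/p_x)², and y* = (M − p_x·x*)/p_y.
Plugging in: x* = (5·4.8/7)² = 11.7551, y* = 20.3571.
Expenditure on x: 7·11.7551 = 82.2857; share = 0.4571.

share on x = 0.4571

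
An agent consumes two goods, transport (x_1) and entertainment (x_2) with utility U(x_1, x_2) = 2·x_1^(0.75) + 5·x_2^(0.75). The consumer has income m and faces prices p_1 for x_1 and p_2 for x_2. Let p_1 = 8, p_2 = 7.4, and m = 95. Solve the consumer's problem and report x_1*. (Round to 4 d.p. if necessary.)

x_1* = 0.2358

MU_x_1 ∝ 2·x_1^(-0.25), MU_x_2 ∝ 5·x_2^(-0.25), so MRS = (2/5)·(x_2/x_1)^(0.25) = p_1/p_2.
Hence x_2/x_1 = ((5/2)·p_1/p_2)^(1/(0.25)), i.e. raised to the 4 power.
With the ratio pinned down, the budget gives x_1* = m/(p_1 + p_2·(x_2/x_1)) and x_2* = (x_2/x_1)·x_1*.
Numerically x_2/x_1 = 53.357209, so x_1* = 95/(8 + 7.4·53.357209) = 0.2358.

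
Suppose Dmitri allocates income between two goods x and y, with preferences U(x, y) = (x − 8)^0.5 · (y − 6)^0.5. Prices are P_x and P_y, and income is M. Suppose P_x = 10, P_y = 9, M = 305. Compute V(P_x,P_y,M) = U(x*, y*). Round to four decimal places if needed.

This is Cobb-Douglas in (x−8, y−6): tangency gives 0.5·P_y·(y−6) = 0.5·P_x·(x−8).
After buying the subsistence bundle (8, 6), a share 0.5 of the remaining income goes to x: x* = 8 + 0.5·(M − 8P_x − 6P_y)/P_x.
Discretionary income = 305 − 8·10 − 6·9 = 171; x* = 8 + 0.5·171/10 = 16.55; y* = 6 + 0.5·171/9 = 15.5.
Utility at the optimum: U(16.55, 15.5) = 9.0125.

V = 9.0125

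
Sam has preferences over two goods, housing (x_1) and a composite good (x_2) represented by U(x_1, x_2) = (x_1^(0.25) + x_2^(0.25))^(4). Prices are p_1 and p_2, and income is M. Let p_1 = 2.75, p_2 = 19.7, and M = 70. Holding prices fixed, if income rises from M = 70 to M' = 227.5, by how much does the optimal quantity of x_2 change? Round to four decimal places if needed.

Δx_2* = 2.7308

With the ratio pinned down, the budget gives x_1* = M/(p_1 + p_2·(x_2/x_1)) and x_2* = (x_2/x_1)·x_1*.
Numerically x_2/x_1 = 0.072414, so x_1* = 70/(2.75 + 19.7·0.072414) = 16.7602 and x_2* = 0.072414·16.7602 = 1.2137.
At M' = 227.5: x_2* = 3.9444. Change: 3.9444 − 1.2137 = 2.7308.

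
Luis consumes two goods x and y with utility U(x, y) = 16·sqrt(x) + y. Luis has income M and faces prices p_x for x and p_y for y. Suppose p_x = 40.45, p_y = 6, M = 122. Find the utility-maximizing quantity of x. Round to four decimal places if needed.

Set MRS = p_x/p_y: 8·x^(−1/2) = p_x/p_y.
Solve: √x = 8·p_y/p_x, so x*(p_x,p_y) = (8·p_y/p_x)², and y* = (M − p_x·x*)/p_y.
Plugging in: x* = (8·6/40.45)² = 1.4081.

x* = 1.4081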